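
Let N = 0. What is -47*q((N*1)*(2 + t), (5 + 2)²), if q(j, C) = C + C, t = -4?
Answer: -4606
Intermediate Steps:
q(j, C) = 2*C
-47*q((N*1)*(2 + t), (5 + 2)²) = -94*(5 + 2)² = -94*7² = -94*49 = -47*98 = -4606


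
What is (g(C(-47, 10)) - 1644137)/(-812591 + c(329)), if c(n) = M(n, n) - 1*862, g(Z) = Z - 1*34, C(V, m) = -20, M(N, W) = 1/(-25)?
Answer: 41104775/20336326 ≈ 2.0212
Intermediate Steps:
M(N, W) = -1/25
g(Z) = -34 + Z (g(Z) = Z - 34 = -34 + Z)
c(n) = -21551/25 (c(n) = -1/25 - 1*862 = -1/25 - 862 = -21551/25)
(g(C(-47, 10)) - 1644137)/(-812591 + c(329)) = ((-34 - 20) - 1644137)/(-812591 - 21551/25) = (-54 - 1644137)/(-20336326/25) = -1644191*(-25/20336326) = 41104775/20336326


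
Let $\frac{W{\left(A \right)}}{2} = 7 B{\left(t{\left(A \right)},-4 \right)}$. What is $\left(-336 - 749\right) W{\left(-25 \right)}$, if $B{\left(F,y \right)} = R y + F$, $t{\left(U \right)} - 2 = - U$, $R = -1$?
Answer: $-470890$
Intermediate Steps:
$t{\left(U \right)} = 2 - U$
$B{\left(F,y \right)} = F - y$ ($B{\left(F,y \right)} = - y + F = F - y$)
$W{\left(A \right)} = 84 - 14 A$ ($W{\left(A \right)} = 2 \cdot 7 \left(\left(2 - A\right) - -4\right) = 2 \cdot 7 \left(\left(2 - A\right) + 4\right) = 2 \cdot 7 \left(6 - A\right) = 2 \left(42 - 7 A\right) = 84 - 14 A$)
$\left(-336 - 749\right) W{\left(-25 \right)} = \left(-336 - 749\right) \left(84 - -350\right) = - 1085 \left(84 + 350\right) = \left(-1085\right) 434 = -470890$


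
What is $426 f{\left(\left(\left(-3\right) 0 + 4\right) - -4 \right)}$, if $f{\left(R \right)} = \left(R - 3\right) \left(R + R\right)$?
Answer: $34080$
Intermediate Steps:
$f{\left(R \right)} = 2 R \left(-3 + R\right)$ ($f{\left(R \right)} = \left(-3 + R\right) 2 R = 2 R \left(-3 + R\right)$)
$426 f{\left(\left(\left(-3\right) 0 + 4\right) - -4 \right)} = 426 \cdot 2 \left(\left(\left(-3\right) 0 + 4\right) - -4\right) \left(-3 + \left(\left(\left(-3\right) 0 + 4\right) - -4\right)\right) = 426 \cdot 2 \left(\left(0 + 4\right) + 4\right) \left(-3 + \left(\left(0 + 4\right) + 4\right)\right) = 426 \cdot 2 \left(4 + 4\right) \left(-3 + \left(4 + 4\right)\right) = 426 \cdot 2 \cdot 8 \left(-3 + 8\right) = 426 \cdot 2 \cdot 8 \cdot 5 = 426 \cdot 80 = 34080$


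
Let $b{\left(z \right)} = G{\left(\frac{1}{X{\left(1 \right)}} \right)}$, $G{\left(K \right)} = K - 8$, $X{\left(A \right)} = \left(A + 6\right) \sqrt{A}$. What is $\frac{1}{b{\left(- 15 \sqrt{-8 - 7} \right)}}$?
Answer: $- \frac{7}{55} \approx -0.12727$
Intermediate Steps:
$X{\left(A \right)} = \sqrt{A} \left(6 + A\right)$ ($X{\left(A \right)} = \left(6 + A\right) \sqrt{A} = \sqrt{A} \left(6 + A\right)$)
$G{\left(K \right)} = -8 + K$
$b{\left(z \right)} = - \frac{55}{7}$ ($b{\left(z \right)} = -8 + \frac{1}{\sqrt{1} \left(6 + 1\right)} = -8 + \frac{1}{1 \cdot 7} = -8 + \frac{1}{7} = - \frac{55}{7}$)
$\frac{1}{b{\left(- 15 \sqrt{-8 - 7} \right)}} = \frac{1}{- \frac{55}{7}} = - \frac{7}{55}$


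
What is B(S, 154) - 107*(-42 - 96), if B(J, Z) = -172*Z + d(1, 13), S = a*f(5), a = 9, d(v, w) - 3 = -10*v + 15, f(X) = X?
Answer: -11714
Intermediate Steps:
d(v, w) = 18 - 10*v (d(v, w) = 3 + (-10*v + 15) = 3 + (15 - 10*v) = 18 - 10*v)
S = 45 (S = 9*5 = 45)
B(J, Z) = 8 - 172*Z (B(J, Z) = -172*Z + (18 - 10*1) = -172*Z + (18 - 10) = -172*Z + 8 = 8 - 172*Z)
B(S, 154) - 107*(-42 - 96) = (8 - 172*154) - 107*(-42 - 96) = (8 - 26488) - 107*(-138) = -26480 + 14766 = -11714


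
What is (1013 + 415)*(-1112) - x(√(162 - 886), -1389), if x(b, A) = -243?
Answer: -1587693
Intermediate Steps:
(1013 + 415)*(-1112) - x(√(162 - 886), -1389) = (1013 + 415)*(-1112) - 1*(-243) = 1428*(-1112) + 243 = -1587936 + 243 = -1587693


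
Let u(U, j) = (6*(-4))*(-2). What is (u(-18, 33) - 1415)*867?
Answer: -1185189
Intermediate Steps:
u(U, j) = 48 (u(U, j) = -24*(-2) = 48)
(u(-18, 33) - 1415)*867 = (48 - 1415)*867 = -1367*867 = -1185189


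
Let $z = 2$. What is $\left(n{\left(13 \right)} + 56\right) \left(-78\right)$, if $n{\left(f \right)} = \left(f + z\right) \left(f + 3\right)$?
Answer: $-23088$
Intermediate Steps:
$n{\left(f \right)} = \left(2 + f\right) \left(3 + f\right)$ ($n{\left(f \right)} = \left(f + 2\right) \left(f + 3\right) = \left(2 + f\right) \left(3 + f\right)$)
$\left(n{\left(13 \right)} + 56\right) \left(-78\right) = \left(\left(6 + 13^{2} + 5 \cdot 13\right) + 56\right) \left(-78\right) = \left(\left(6 + 169 + 65\right) + 56\right) \left(-78\right) = \left(240 + 56\right) \left(-78\right) = 296 \left(-78\right) = -23088$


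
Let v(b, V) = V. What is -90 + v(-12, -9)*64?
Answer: -666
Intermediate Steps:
-90 + v(-12, -9)*64 = -90 - 9*64 = -90 - 576 = -666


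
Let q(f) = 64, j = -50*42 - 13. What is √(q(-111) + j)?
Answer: I*√2049 ≈ 45.266*I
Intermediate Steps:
j = -2113 (j = -2100 - 13 = -2113)
√(q(-111) + j) = √(64 - 2113) = √(-2049) = I*√2049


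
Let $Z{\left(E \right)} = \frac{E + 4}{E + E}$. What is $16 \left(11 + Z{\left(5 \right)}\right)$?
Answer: $\frac{952}{5} \approx 190.4$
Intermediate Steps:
$Z{\left(E \right)} = \frac{4 + E}{2 E}$
$16 \left(11 + Z{\left(5 \right)}\right) = 16 \left(11 + \frac{4 + 5}{2 \cdot 5}\right) = 16 \left(11 + \frac{1}{2} \cdot \frac{1}{5} \cdot 9\right) = 16 \left(11 + \frac{9}{10}\right) = 16 \cdot \frac{119}{10} = \frac{952}{5}$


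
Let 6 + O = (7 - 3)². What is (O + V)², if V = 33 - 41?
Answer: 4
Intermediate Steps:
O = 10 (O = -6 + (7 - 3)² = -6 + 4² = -6 + 16 = 10)
V = -8
(O + V)² = (10 - 8)² = 2² = 4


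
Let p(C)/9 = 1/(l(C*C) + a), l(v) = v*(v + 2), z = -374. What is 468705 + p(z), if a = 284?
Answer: 9170483023481469/19565575412 ≈ 4.6871e+5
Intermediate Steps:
l(v) = v*(2 + v)
p(C) = 9/(284 + C**2*(2 + C**2)) (p(C) = 9/((C*C)*(2 + C*C) + 284) = 9/(C**2*(2 + C**2) + 284) = 9/(284 + C**2*(2 + C**2)))
468705 + p(z) = 468705 + 9/(284 + (-374)**2*(2 + (-374)**2)) = 468705 + 9/(284 + 139876*(2 + 139876)) = 468705 + 9/(284 + 139876*139878) = 468705 + 9/(284 + 19565575128) = 468705 + 9/19565575412 = 9170483023481469/19565575412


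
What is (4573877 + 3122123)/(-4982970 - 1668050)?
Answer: -384800/332551 ≈ -1.1571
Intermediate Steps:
(4573877 + 3122123)/(-4982970 - 1668050) = 7696000/(-6651020) = 7696000*(-1/6651020) = -384800/332551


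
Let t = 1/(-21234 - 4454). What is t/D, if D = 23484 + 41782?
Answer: -1/1676553008 ≈ -5.9646e-10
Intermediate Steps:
D = 65266
t = -1/25688 (t = 1/(-25688) = -1/25688 ≈ -3.8929e-5)
t/D = -1/25688/65266 = -1/25688*1/65266 = -1/1676553008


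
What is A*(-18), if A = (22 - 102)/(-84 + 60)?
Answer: -60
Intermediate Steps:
A = 10/3 (A = -80/(-24) = -80*(-1/24) = 10/3 ≈ 3.3333)
A*(-18) = (10/3)*(-18) = -60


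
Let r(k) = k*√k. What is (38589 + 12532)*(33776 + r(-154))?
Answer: 1726662896 - 7872634*I*√154 ≈ 1.7267e+9 - 9.7697e+7*I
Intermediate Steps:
r(k) = k^(3/2)
(38589 + 12532)*(33776 + r(-154)) = (38589 + 12532)*(33776 + (-154)^(3/2)) = 51121*(33776 - 154*I*√154) = 1726662896 - 7872634*I*√154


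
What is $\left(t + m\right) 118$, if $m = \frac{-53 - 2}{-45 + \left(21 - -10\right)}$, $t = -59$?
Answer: $- \frac{45489}{7} \approx -6498.4$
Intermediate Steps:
$m = \frac{55}{14}$ ($m = - \frac{55}{-45 + \left(21 + 10\right)} = - \frac{55}{-45 + 31} = - \frac{55}{-14} = \left(-55\right) \left(- \frac{1}{14}\right) = \frac{55}{14} \approx 3.9286$)
$\left(t + m\right) 118 = \left(-59 + \frac{55}{14}\right) 118 = \left(- \frac{771}{14}\right) 118 = - \frac{45489}{7}$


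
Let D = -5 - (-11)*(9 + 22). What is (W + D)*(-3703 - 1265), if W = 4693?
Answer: -24984072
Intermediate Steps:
D = 336 (D = -5 - (-11)*31 = -5 - 1*(-341) = -5 + 341 = 336)
(W + D)*(-3703 - 1265) = (4693 + 336)*(-3703 - 1265) = 5029*(-4968) = -24984072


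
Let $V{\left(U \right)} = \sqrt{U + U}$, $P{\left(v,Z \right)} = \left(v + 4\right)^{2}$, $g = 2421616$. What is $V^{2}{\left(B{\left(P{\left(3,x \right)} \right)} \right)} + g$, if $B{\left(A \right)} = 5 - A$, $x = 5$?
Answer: $2421528$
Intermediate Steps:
$P{\left(v,Z \right)} = \left(4 + v\right)^{2}$
$V{\left(U \right)} = \sqrt{2} \sqrt{U}$ ($V{\left(U \right)} = \sqrt{2 U} = \sqrt{2} \sqrt{U}$)
$V^{2}{\left(B{\left(P{\left(3,x \right)} \right)} \right)} + g = \left(\sqrt{2} \sqrt{5 - \left(4 + 3\right)^{2}}\right)^{2} + 2421616 = \left(\sqrt{2} \sqrt{5 - 7^{2}}\right)^{2} + 2421616 = \left(\sqrt{2} \sqrt{5 - 49}\right)^{2} + 2421616 = \left(\sqrt{2} \sqrt{-44}\right)^{2} + 2421616 = \left(\sqrt{2} \cdot 2 i \sqrt{11}\right)^{2} + 2421616 = \left(2 i \sqrt{22}\right)^{2} + 2421616 = -88 + 2421616 = 2421528$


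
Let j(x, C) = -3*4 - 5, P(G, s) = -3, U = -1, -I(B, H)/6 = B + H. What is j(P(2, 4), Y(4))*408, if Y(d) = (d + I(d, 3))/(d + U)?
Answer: -6936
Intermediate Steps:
I(B, H) = -6*B - 6*H (I(B, H) = -6*(B + H) = -6*B - 6*H)
Y(d) = (-18 - 5*d)/(-1 + d) (Y(d) = (d + (-6*d - 6*3))/(d - 1) = (d + (-6*d - 18))/(-1 + d) = (d + (-18 - 6*d))/(-1 + d) = (-18 - 5*d)/(-1 + d))
j(x, C) = -17 (j(x, C) = -1*12 - 5 = -12 - 5 = -17)
j(P(2, 4), Y(4))*408 = -17*408 = -6936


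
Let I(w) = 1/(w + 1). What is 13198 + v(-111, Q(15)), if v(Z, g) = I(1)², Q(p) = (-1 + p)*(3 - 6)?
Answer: 52793/4 ≈ 13198.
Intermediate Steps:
Q(p) = 3 - 3*p (Q(p) = (-1 + p)*(-3) = 3 - 3*p)
I(w) = 1/(1 + w)
v(Z, g) = ¼ (v(Z, g) = (1/(1 + 1))² = (1/2)² = (½)² = ¼)
13198 + v(-111, Q(15)) = 13198 + ¼ = 52793/4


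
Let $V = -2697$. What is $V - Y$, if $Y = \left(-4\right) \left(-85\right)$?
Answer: $-3037$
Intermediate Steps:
$Y = 340$
$V - Y = -2697 - 340 = -3037$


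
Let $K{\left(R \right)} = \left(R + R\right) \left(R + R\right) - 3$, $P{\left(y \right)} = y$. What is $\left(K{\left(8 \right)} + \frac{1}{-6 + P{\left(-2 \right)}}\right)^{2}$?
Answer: $\frac{4092529}{64} \approx 63946.0$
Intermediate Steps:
$K{\left(R \right)} = -3 + 4 R^{2}$ ($K{\left(R \right)} = 2 R 2 R - 3 = 4 R^{2} - 3 = -3 + 4 R^{2}$)
$\left(K{\left(8 \right)} + \frac{1}{-6 + P{\left(-2 \right)}}\right)^{2} = \left(\left(-3 + 4 \cdot 8^{2}\right) + \frac{1}{-6 - 2}\right)^{2} = \left(\left(-3 + 4 \cdot 64\right) + \frac{1}{-8}\right)^{2} = \left(\left(-3 + 256\right) - \frac{1}{8}\right)^{2} = \left(253 - \frac{1}{8}\right)^{2} = \left(\frac{2023}{8}\right)^{2} = \frac{4092529}{64}$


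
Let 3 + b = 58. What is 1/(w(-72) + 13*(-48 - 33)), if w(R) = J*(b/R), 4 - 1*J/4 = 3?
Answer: -18/19009 ≈ -0.00094692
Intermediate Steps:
b = 55 (b = -3 + 58 = 55)
J = 4 (J = 16 - 4*3 = 16 - 12 = 4)
w(R) = 220/R (w(R) = 4*(55/R) = 220/R)
1/(w(-72) + 13*(-48 - 33)) = 1/(220/(-72) + 13*(-48 - 33)) = 1/(220*(-1/72) + 13*(-81)) = 1/(-55/18 - 1053) = 1/(-19009/18) = -18/19009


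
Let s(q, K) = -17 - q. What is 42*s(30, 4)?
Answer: -1974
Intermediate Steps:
42*s(30, 4) = 42*(-17 - 1*30) = 42*(-17 - 30) = 42*(-47) = -1974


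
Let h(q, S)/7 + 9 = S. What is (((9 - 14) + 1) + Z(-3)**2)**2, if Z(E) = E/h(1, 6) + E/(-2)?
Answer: 65025/38416 ≈ 1.6927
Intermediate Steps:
h(q, S) = -63 + 7*S
Z(E) = -23*E/42 (Z(E) = E/(-63 + 7*6) + E/(-2) = E/(-63 + 42) + E*(-1/2) = E/(-21) - E/2 = E*(-1/21) - E/2 = -E/21 - E/2 = -23*E/42)
(((9 - 14) + 1) + Z(-3)**2)**2 = (((9 - 14) + 1) + (-23/42*(-3))**2)**2 = ((-5 + 1) + (23/14)**2)**2 = (-4 + 529/196)**2 = (-255/196)**2 = 65025/38416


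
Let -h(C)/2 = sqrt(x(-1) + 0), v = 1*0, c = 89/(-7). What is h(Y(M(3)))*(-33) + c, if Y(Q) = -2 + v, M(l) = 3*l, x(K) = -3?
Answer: -89/7 + 66*I*sqrt(3) ≈ -12.714 + 114.32*I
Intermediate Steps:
c = -89/7 (c = 89*(-1/7) = -89/7 ≈ -12.714)
v = 0
Y(Q) = -2 (Y(Q) = -2 + 0 = -2)
h(C) = -2*I*sqrt(3) (h(C) = -2*sqrt(-3 + 0) = -2*I*sqrt(3))
h(Y(M(3)))*(-33) + c = -2*I*sqrt(3)*(-33) - 89/7 = 66*I*sqrt(3) - 89/7 = -89/7 + 66*I*sqrt(3)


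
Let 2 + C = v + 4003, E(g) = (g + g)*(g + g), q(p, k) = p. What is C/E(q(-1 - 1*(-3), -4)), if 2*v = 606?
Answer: 269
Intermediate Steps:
v = 303 (v = (1/2)*606 = 303)
E(g) = 4*g**2 (E(g) = (2*g)*(2*g) = 4*g**2)
C = 4304 (C = -2 + (303 + 4003) = -2 + 4306 = 4304)
C/E(q(-1 - 1*(-3), -4)) = 4304/((4*(-1 - 1*(-3))**2)) = 4304/((4*(-1 + 3)**2)) = 4304/((4*2**2)) = 4304/((4*4)) = 4304/16 = 4304*(1/16) = 269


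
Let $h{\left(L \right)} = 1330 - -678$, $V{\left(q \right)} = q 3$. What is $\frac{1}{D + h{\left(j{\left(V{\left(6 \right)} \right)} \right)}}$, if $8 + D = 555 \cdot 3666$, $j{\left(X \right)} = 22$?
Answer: $\frac{1}{2036630} \approx 4.9101 \cdot 10^{-7}$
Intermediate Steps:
$V{\left(q \right)} = 3 q$
$h{\left(L \right)} = 2008$ ($h{\left(L \right)} = 1330 + 678 = 2008$)
$D = 2034622$ ($D = -8 + 555 \cdot 3666 = -8 + 2034630 = 2034622$)
$\frac{1}{D + h{\left(j{\left(V{\left(6 \right)} \right)} \right)}} = \frac{1}{2034622 + 2008} = \frac{1}{2036630}$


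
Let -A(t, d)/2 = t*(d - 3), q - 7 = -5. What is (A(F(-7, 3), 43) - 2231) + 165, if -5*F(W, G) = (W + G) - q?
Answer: -2162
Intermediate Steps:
q = 2 (q = 7 - 5 = 2)
F(W, G) = ⅖ - G/5 - W/5 (F(W, G) = -((W + G) - 1*2)/5 = -((G + W) - 2)/5 = -(-2 + G + W)/5 = ⅖ - G/5 - W/5)
A(t, d) = -2*t*(-3 + d) (A(t, d) = -2*t*(d - 3) = -2*t*(-3 + d))
(A(F(-7, 3), 43) - 2231) + 165 = (2*(⅖ - ⅕*3 - ⅕*(-7))*(3 - 1*43) - 2231) + 165 = (2*(⅖ - ⅗ + 7/5)*(3 - 43) - 2231) + 165 = (2*(6/5)*(-40) - 2231) + 165 = (-96 - 2231) + 165 = -2327 + 165 = -2162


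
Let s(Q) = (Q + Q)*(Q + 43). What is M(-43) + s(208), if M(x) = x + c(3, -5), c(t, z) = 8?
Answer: 104381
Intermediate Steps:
s(Q) = 2*Q*(43 + Q) (s(Q) = (2*Q)*(43 + Q) = 2*Q*(43 + Q))
M(x) = 8 + x (M(x) = x + 8 = 8 + x)
M(-43) + s(208) = (8 - 43) + 2*208*(43 + 208) = -35 + 2*208*251 = -35 + 104416 = 104381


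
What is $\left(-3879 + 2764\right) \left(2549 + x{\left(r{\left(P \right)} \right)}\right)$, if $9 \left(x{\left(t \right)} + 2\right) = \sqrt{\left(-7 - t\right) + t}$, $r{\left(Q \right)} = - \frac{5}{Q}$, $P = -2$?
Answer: $-2839905 - \frac{1115 i \sqrt{7}}{9} \approx -2.8399 \cdot 10^{6} - 327.78 i$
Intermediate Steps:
$x{\left(t \right)} = -2 + \frac{i \sqrt{7}}{9}$ ($x{\left(t \right)} = -2 + \frac{\sqrt{\left(-7 - t\right) + t}}{9} = -2 + \frac{\sqrt{-7}}{9} = -2 + \frac{i \sqrt{7}}{9}$)
$\left(-3879 + 2764\right) \left(2549 + x{\left(r{\left(P \right)} \right)}\right) = \left(-3879 + 2764\right) \left(2549 - \left(2 - \frac{i \sqrt{7}}{9}\right)\right) = - 1115 \left(2547 + \frac{i \sqrt{7}}{9}\right) = -2839905 - \frac{1115 i \sqrt{7}}{9}$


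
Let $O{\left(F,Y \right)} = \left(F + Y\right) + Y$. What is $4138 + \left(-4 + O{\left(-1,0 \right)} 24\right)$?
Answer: $4110$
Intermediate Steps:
$O{\left(F,Y \right)} = F + 2 Y$
$4138 + \left(-4 + O{\left(-1,0 \right)} 24\right) = 4138 + \left(-4 + \left(-1 + 2 \cdot 0\right) 24\right) = 4138 + \left(-4 + \left(-1 + 0\right) 24\right) = 4138 - 28 = 4110$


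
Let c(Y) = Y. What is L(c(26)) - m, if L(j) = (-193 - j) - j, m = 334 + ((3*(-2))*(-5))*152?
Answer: -5139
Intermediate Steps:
m = 4894 (m = 334 - 6*(-5)*152 = 334 + 30*152 = 334 + 4560 = 4894)
L(j) = -193 - 2*j
L(c(26)) - m = (-193 - 2*26) - 1*4894 = (-193 - 52) - 4894 = -245 - 4894 = -5139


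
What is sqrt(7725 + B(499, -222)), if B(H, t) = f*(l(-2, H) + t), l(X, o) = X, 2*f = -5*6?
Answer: sqrt(11085) ≈ 105.29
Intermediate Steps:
f = -15 (f = (-5*6)/2 = (1/2)*(-30) = -15)
B(H, t) = 30 - 15*t (B(H, t) = -15*(-2 + t) = 30 - 15*t)
sqrt(7725 + B(499, -222)) = sqrt(7725 + (30 - 15*(-222))) = sqrt(7725 + (30 + 3330)) = sqrt(7725 + 3360) = sqrt(11085)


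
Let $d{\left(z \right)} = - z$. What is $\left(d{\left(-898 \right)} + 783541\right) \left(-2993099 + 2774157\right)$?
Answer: $-171746643538$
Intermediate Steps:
$\left(d{\left(-898 \right)} + 783541\right) \left(-2993099 + 2774157\right) = \left(\left(-1\right) \left(-898\right) + 783541\right) \left(-2993099 + 2774157\right) = \left(898 + 783541\right) \left(-218942\right) = 784439 \left(-218942\right) = -171746643538$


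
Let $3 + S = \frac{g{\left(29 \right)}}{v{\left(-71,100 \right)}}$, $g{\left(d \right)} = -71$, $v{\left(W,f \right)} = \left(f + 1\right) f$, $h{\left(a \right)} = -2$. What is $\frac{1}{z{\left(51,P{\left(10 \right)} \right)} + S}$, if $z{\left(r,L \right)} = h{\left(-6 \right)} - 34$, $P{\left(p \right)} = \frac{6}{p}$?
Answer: $- \frac{10100}{393971} \approx -0.025636$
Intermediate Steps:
$v{\left(W,f \right)} = f \left(1 + f\right)$ ($v{\left(W,f \right)} = \left(1 + f\right) f = f \left(1 + f\right)$)
$z{\left(r,L \right)} = -36$ ($z{\left(r,L \right)} = -2 - 34 = -36$)
$S = - \frac{30371}{10100}$ ($S = -3 - \frac{71}{100 \left(1 + 100\right)} = -3 - \frac{71}{100 \cdot 101} = -3 - \frac{71}{10100} = - \frac{30371}{10100} \approx -3.007$)
$\frac{1}{z{\left(51,P{\left(10 \right)} \right)} + S} = \frac{1}{-36 - \frac{30371}{10100}} = \frac{1}{- \frac{393971}{10100}} = - \frac{10100}{393971}$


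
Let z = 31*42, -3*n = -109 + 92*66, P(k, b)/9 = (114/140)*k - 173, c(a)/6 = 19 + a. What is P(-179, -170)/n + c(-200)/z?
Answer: 7882951/12939710 ≈ 0.60921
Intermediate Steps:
c(a) = 114 + 6*a (c(a) = 6*(19 + a) = 114 + 6*a)
P(k, b) = -1557 + 513*k/70 (P(k, b) = 9*((114/140)*k - 173) = 9*((114*(1/140))*k - 173) = 9*(57*k/70 - 173) = 9*(-173 + 57*k/70) = -1557 + 513*k/70)
n = -5963/3 (n = -(-109 + 92*66)/3 = -(-109 + 6072)/3 = -⅓*5963 = -5963/3 ≈ -1987.7)
z = 1302
P(-179, -170)/n + c(-200)/z = (-1557 + (513/70)*(-179))/(-5963/3) + (114 + 6*(-200))/1302 = (-1557 - 91827/70)*(-3/5963) + (114 - 1200)*(1/1302) = -200817/70*(-3/5963) - 1086*1/1302 = 602451/417410 - 181/217 = 7882951/12939710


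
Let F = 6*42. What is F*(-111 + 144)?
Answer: 8316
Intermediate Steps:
F = 252
F*(-111 + 144) = 252*(-111 + 144) = 252*33 = 8316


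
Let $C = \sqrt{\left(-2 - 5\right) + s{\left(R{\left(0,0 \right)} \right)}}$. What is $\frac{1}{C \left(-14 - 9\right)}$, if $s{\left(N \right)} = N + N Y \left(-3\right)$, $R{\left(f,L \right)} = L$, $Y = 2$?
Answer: $\frac{i \sqrt{7}}{161} \approx 0.016433 i$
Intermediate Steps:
$s{\left(N \right)} = - 5 N$ ($s{\left(N \right)} = N + N 2 \left(-3\right) = N + 2 N \left(-3\right) = N - 6 N = - 5 N$)
$C = i \sqrt{7}$ ($C = \sqrt{\left(-2 - 5\right) - 0} = \sqrt{\left(-2 - 5\right) + 0} = \sqrt{-7 + 0} = \sqrt{-7} = i \sqrt{7} \approx 2.6458 i$)
$\frac{1}{C \left(-14 - 9\right)} = \frac{1}{i \sqrt{7} \left(-14 - 9\right)} = \frac{1}{i \sqrt{7} \left(-23\right)} = \frac{1}{\left(-23\right) i \sqrt{7}} = \frac{i \sqrt{7}}{161}$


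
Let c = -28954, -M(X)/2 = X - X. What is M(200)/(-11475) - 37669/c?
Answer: 37669/28954 ≈ 1.3010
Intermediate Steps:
M(X) = 0 (M(X) = -2*(X - X) = -2*0 = 0)
M(200)/(-11475) - 37669/c = 0/(-11475) - 37669/(-28954) = 0*(-1/11475) - 37669*(-1/28954) = 0 + 37669/28954 = 37669/28954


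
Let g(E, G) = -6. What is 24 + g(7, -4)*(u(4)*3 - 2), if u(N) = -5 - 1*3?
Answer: 180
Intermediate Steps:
u(N) = -8 (u(N) = -5 - 3 = -8)
24 + g(7, -4)*(u(4)*3 - 2) = 24 - 6*(-8*3 - 2) = 24 - 6*(-24 - 2) = 24 - 6*(-26) = 24 + 156 = 180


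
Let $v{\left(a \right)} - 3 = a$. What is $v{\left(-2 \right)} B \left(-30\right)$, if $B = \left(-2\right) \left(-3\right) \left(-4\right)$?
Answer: $720$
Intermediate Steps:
$B = -24$ ($B = 6 \left(-4\right) = -24$)
$v{\left(a \right)} = 3 + a$
$v{\left(-2 \right)} B \left(-30\right) = \left(3 - 2\right) \left(-24\right) \left(-30\right) = 1 \left(-24\right) \left(-30\right) = \left(-24\right) \left(-30\right) = 720$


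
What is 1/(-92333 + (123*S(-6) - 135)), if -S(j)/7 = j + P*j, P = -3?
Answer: -1/102800 ≈ -9.7276e-6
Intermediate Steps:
S(j) = 14*j (S(j) = -7*(j - 3*j) = -(-14)*j = 14*j)
1/(-92333 + (123*S(-6) - 135)) = 1/(-92333 + (123*(14*(-6)) - 135)) = 1/(-92333 + (123*(-84) - 135)) = 1/(-92333 + (-10332 - 135)) = 1/(-92333 - 10467) = 1/(-102800) = -1/102800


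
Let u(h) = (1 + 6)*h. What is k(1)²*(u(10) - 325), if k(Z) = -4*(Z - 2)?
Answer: -4080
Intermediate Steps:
k(Z) = 8 - 4*Z (k(Z) = -4*(-2 + Z) = 8 - 4*Z)
u(h) = 7*h
k(1)²*(u(10) - 325) = (8 - 4*1)²*(7*10 - 325) = (8 - 4)²*(70 - 325) = 4²*(-255) = 16*(-255) = -4080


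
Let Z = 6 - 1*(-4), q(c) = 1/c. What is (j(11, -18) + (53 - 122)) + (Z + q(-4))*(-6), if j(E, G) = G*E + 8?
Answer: -635/2 ≈ -317.50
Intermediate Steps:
q(c) = 1/c
Z = 10 (Z = 6 + 4 = 10)
j(E, G) = 8 + E*G (j(E, G) = E*G + 8 = 8 + E*G)
(j(11, -18) + (53 - 122)) + (Z + q(-4))*(-6) = ((8 + 11*(-18)) + (53 - 122)) + (10 + 1/(-4))*(-6) = ((8 - 198) - 69) + (10 - ¼)*(-6) = (-190 - 69) + (39/4)*(-6) = -259 - 117/2 = -635/2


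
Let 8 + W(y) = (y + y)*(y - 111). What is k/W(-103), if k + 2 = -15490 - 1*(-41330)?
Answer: 12919/22038 ≈ 0.58622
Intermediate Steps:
W(y) = -8 + 2*y*(-111 + y) (W(y) = -8 + (y + y)*(y - 111) = -8 + (2*y)*(-111 + y) = -8 + 2*y*(-111 + y))
k = 25838 (k = -2 + (-15490 - 1*(-41330)) = -2 + (-15490 + 41330) = -2 + 25840 = 25838)
k/W(-103) = 25838/(-8 - 222*(-103) + 2*(-103)**2) = 25838/(-8 + 22866 + 2*10609) = 25838/(-8 + 22866 + 21218) = 25838/44076 = 25838*(1/44076) = 12919/22038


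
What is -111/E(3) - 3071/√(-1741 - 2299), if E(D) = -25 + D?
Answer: 111/22 + 3071*I*√1010/2020 ≈ 5.0455 + 48.316*I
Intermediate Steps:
-111/E(3) - 3071/√(-1741 - 2299) = -111/(-25 + 3) - 3071/√(-1741 - 2299) = -111/(-22) - 3071*(-I*√1010/2020) = -111*(-1/22) - 3071*(-I*√1010/2020) = 111/22 - (-3071)*I*√1010/2020 = 111/22 + 3071*I*√1010/2020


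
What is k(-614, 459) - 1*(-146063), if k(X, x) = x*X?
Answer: -135763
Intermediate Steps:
k(X, x) = X*x
k(-614, 459) - 1*(-146063) = -614*459 - 1*(-146063) = -281826 + 146063 = -135763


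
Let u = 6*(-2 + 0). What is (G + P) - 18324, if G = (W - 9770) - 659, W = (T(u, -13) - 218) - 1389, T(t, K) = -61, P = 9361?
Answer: -21060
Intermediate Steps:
u = -12 (u = 6*(-2) = -12)
W = -1668 (W = (-61 - 218) - 1389 = -279 - 1389 = -1668)
G = -12097 (G = (-1668 - 9770) - 659 = -11438 - 659 = -12097)
(G + P) - 18324 = (-12097 + 9361) - 18324 = -2736 - 18324 = -21060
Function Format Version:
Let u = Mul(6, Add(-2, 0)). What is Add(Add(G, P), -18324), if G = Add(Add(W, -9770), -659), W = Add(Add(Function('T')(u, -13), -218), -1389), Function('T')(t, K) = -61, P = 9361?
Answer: -21060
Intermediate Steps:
u = -12 (u = Mul(6, -2) = -12)
W = -1668 (W = Add(Add(-61, -218), -1389) = Add(-279, -1389) = -1668)
G = -12097 (G = Add(Add(-1668, -9770), -659) = Add(-11438, -659) = -12097)
Add(Add(G, P), -18324) = Add(Add(-12097, 9361), -18324) = Add(-2736, -18324) = -21060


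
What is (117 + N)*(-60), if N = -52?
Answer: -3900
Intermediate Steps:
(117 + N)*(-60) = (117 - 52)*(-60) = 65*(-60) = -3900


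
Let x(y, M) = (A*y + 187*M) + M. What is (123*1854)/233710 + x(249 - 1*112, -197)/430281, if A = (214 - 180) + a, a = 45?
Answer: 45997949786/50280486255 ≈ 0.91483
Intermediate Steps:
A = 79 (A = (214 - 180) + 45 = 34 + 45 = 79)
x(y, M) = 79*y + 188*M (x(y, M) = (79*y + 187*M) + M = 79*y + 188*M)
(123*1854)/233710 + x(249 - 1*112, -197)/430281 = (123*1854)/233710 + (79*(249 - 1*112) + 188*(-197))/430281 = 228042*(1/233710) + (79*(249 - 112) - 37036)*(1/430281) = 114021/116855 + (79*137 - 37036)*(1/430281) = 114021/116855 + (10823 - 37036)*(1/430281) = 114021/116855 - 26213*1/430281 = 114021/116855 - 26213/430281 = 45997949786/50280486255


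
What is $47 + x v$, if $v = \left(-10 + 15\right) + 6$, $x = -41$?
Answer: $-404$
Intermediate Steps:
$v = 11$ ($v = 5 + 6 = 11$)
$47 + x v = 47 - 451 = -404$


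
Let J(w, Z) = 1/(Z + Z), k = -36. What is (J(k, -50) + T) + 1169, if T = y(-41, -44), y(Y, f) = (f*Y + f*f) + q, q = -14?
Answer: 489499/100 ≈ 4895.0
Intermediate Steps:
J(w, Z) = 1/(2*Z)
y(Y, f) = -14 + f² + Y*f (y(Y, f) = (f*Y + f*f) - 14 = (Y*f + f²) - 14 = (f² + Y*f) - 14 = -14 + f² + Y*f)
T = 3726 (T = -14 + (-44)² - 41*(-44) = -14 + 1936 + 1804 = 3726)
(J(k, -50) + T) + 1169 = ((½)/(-50) + 3726) + 1169 = ((½)*(-1/50) + 3726) + 1169 = (-1/100 + 3726) + 1169 = 372599/100 + 1169 = 489499/100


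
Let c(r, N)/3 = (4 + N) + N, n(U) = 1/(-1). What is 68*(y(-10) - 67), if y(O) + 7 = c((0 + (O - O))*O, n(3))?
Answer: -4624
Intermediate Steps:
n(U) = -1 (n(U) = 1*(-1) = -1)
c(r, N) = 12 + 6*N (c(r, N) = 3*((4 + N) + N) = 3*(4 + 2*N) = 12 + 6*N)
y(O) = -1 (y(O) = -7 + (12 + 6*(-1)) = -7 + (12 - 6) = -7 + 6 = -1)
68*(y(-10) - 67) = 68*(-1 - 67) = 68*(-68) = -4624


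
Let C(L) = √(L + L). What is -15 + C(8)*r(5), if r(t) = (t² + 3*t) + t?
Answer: 165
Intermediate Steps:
C(L) = √2*√L (C(L) = √(2*L) = √2*√L)
r(t) = t² + 4*t
-15 + C(8)*r(5) = -15 + (√2*√8)*(5*(4 + 5)) = -15 + (√2*(2*√2))*(5*9) = -15 + 4*45 = -15 + 180 = 165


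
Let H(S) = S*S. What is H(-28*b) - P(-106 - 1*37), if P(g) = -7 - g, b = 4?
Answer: 12408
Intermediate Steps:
H(S) = S²
H(-28*b) - P(-106 - 1*37) = (-28*4)² - (-7 - (-106 - 1*37)) = (-112)² - (-7 - (-106 - 37)) = 12544 - (-7 - 1*(-143)) = 12544 - (-7 + 143) = 12544 - 1*136 = 12544 - 136 = 12408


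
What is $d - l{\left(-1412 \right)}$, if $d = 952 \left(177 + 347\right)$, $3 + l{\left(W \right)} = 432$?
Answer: $498419$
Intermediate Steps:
$l{\left(W \right)} = 429$ ($l{\left(W \right)} = -3 + 432 = 429$)
$d = 498848$ ($d = 952 \cdot 524 = 498848$)
$d - l{\left(-1412 \right)} = 498848 - 429 = 498419$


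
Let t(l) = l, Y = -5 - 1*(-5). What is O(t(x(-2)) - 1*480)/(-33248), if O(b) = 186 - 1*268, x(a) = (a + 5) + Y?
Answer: 41/16624 ≈ 0.0024663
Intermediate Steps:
Y = 0 (Y = -5 + 5 = 0)
x(a) = 5 + a (x(a) = (a + 5) + 0 = (5 + a) + 0 = 5 + a)
O(b) = -82 (O(b) = 186 - 268 = -82)
O(t(x(-2)) - 1*480)/(-33248) = -82/(-33248) = -82*(-1/33248) = 41/16624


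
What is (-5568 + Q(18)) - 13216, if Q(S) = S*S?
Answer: -18460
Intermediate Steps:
Q(S) = S**2
(-5568 + Q(18)) - 13216 = (-5568 + 18**2) - 13216 = (-5568 + 324) - 13216 = -5244 - 13216 = -18460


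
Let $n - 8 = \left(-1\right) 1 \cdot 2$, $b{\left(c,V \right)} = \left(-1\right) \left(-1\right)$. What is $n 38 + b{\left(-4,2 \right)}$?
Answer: $229$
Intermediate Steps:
$b{\left(c,V \right)} = 1$
$n = 6$ ($n = 8 + \left(-1\right) 1 \cdot 2 = 8 - 2 = 6$)
$n 38 + b{\left(-4,2 \right)} = 6 \cdot 38 + 1 = 228 + 1 = 229$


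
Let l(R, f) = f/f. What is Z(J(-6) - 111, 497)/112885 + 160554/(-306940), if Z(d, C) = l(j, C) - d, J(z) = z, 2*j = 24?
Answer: -1808791937/3464892190 ≈ -0.52203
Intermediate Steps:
j = 12 (j = (1/2)*24 = 12)
l(R, f) = 1
Z(d, C) = 1 - d
Z(J(-6) - 111, 497)/112885 + 160554/(-306940) = (1 - (-6 - 111))/112885 + 160554/(-306940) = (1 - 1*(-117))*(1/112885) + 160554*(-1/306940) = (1 + 117)*(1/112885) - 80277/153470 = 118*(1/112885) - 80277/153470 = 118/112885 - 80277/153470 = -1808791937/3464892190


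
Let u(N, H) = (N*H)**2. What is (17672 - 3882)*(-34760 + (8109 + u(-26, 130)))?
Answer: 157174958710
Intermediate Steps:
u(N, H) = H**2*N**2 (u(N, H) = (H*N)**2 = H**2*N**2)
(17672 - 3882)*(-34760 + (8109 + u(-26, 130))) = (17672 - 3882)*(-34760 + (8109 + 130**2*(-26)**2)) = 13790*(-34760 + (8109 + 16900*676)) = 13790*(-34760 + (8109 + 11424400)) = 13790*(-34760 + 11432509) = 13790*11397749 = 157174958710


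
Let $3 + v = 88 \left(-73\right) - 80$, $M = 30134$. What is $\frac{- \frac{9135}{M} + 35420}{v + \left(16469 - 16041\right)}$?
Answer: $- \frac{1067337145}{183184586} \approx -5.8266$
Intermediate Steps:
$v = -6507$ ($v = -3 + \left(88 \left(-73\right) - 80\right) = -3 - 6504 = -6507$)
$\frac{- \frac{9135}{M} + 35420}{v + \left(16469 - 16041\right)} = \frac{- \frac{9135}{30134} + 35420}{-6507 + \left(16469 - 16041\right)} = \frac{\left(-9135\right) \frac{1}{30134} + 35420}{-6507 + \left(16469 - 16041\right)} = \frac{- \frac{9135}{30134} + 35420}{-6507 + 428} = \frac{1067337145}{30134 \left(-6079\right)} = \frac{1067337145}{30134} \left(- \frac{1}{6079}\right) = - \frac{1067337145}{183184586}$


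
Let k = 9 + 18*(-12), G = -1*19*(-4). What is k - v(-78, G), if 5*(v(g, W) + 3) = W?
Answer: -1096/5 ≈ -219.20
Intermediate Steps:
G = 76 (G = -19*(-4) = 76)
v(g, W) = -3 + W/5
k = -207 (k = 9 - 216 = -207)
k - v(-78, G) = -207 - (-3 + (1/5)*76) = -207 - (-3 + 76/5) = -207 - 1*61/5 = -207 - 61/5 = -1096/5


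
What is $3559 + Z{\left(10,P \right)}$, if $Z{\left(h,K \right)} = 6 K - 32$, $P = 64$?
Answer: $3911$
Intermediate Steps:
$Z{\left(h,K \right)} = -32 + 6 K$
$3559 + Z{\left(10,P \right)} = 3559 + \left(-32 + 6 \cdot 64\right) = 3559 + \left(-32 + 384\right) = 3559 + 352 = 3911$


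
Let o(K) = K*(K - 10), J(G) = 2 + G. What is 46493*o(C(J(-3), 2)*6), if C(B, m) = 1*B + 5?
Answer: 15621648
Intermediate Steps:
C(B, m) = 5 + B (C(B, m) = B + 5 = 5 + B)
o(K) = K*(-10 + K)
46493*o(C(J(-3), 2)*6) = 46493*(((5 + (2 - 3))*6)*(-10 + (5 + (2 - 3))*6)) = 46493*(((5 - 1)*6)*(-10 + (5 - 1)*6)) = 46493*((4*6)*(-10 + 4*6)) = 46493*(24*(-10 + 24)) = 46493*(24*14) = 46493*336 = 15621648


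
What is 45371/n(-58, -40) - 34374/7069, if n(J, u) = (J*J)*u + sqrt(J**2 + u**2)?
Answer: -166386527173826/31998515316971 - 45371*sqrt(1241)/9053194318 ≈ -5.2000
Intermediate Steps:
n(J, u) = sqrt(J**2 + u**2) + u*J**2 (n(J, u) = J**2*u + sqrt(J**2 + u**2) = u*J**2 + sqrt(J**2 + u**2) = sqrt(J**2 + u**2) + u*J**2)
45371/n(-58, -40) - 34374/7069 = 45371/(sqrt((-58)**2 + (-40)**2) - 40*(-58)**2) - 34374/7069 = 45371/(sqrt(3364 + 1600) - 40*3364) - 34374*1/7069 = 45371/(sqrt(4964) - 134560) - 34374/7069 = 45371/(2*sqrt(1241) - 134560) - 34374/7069 = 45371/(-134560 + 2*sqrt(1241)) - 34374/7069 = -34374/7069 + 45371/(-134560 + 2*sqrt(1241))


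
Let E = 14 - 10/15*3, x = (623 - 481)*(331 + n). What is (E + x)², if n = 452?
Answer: 12364995204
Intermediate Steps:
x = 111186 (x = (623 - 481)*(331 + 452) = 142*783 = 111186)
E = 12 (E = 14 - 10*1/15*3 = 14 - ⅔*3 = 14 - 2 = 12)
(E + x)² = (12 + 111186)² = 111198² = 12364995204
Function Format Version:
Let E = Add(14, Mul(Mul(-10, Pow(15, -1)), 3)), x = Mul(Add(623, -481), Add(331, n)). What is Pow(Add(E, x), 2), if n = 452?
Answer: 12364995204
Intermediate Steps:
x = 111186 (x = Mul(Add(623, -481), Add(331, 452)) = Mul(142, 783) = 111186)
E = 12 (E = Add(14, Mul(Mul(-10, Rational(1, 15)), 3)) = Add(14, Mul(Rational(-2, 3), 3)) = Add(14, -2) = 12)
Pow(Add(E, x), 2) = Pow(Add(12, 111186), 2) = Pow(111198, 2) = 12364995204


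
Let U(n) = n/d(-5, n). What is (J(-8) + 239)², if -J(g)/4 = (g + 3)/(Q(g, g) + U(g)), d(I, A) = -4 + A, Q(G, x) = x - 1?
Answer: 1399489/25 ≈ 55980.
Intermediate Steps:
Q(G, x) = -1 + x
U(n) = n/(-4 + n)
J(g) = -4*(3 + g)/(-1 + g + g/(-4 + g)) (J(g) = -4*(g + 3)/((-1 + g) + g/(-4 + g)) = -4*(3 + g)/(-1 + g + g/(-4 + g)))
(J(-8) + 239)² = (-4*(-4 - 8)*(3 - 8)/(-8 + (-1 - 8)*(-4 - 8)) + 239)² = (-4*(-12)*(-5)/(-8 - 9*(-12)) + 239)² = (-4*(-12)*(-5)/(-8 + 108) + 239)² = (-4*(-12)*(-5)/100 + 239)² = (-4*1/100*(-12)*(-5) + 239)² = (-12/5 + 239)² = (1183/5)² = 1399489/25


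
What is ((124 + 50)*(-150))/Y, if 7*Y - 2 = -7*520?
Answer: 91350/1819 ≈ 50.220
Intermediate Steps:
Y = -3638/7 (Y = 2/7 + (-7*520)/7 = 2/7 + (⅐)*(-3640) = 2/7 - 520 = -3638/7 ≈ -519.71)
((124 + 50)*(-150))/Y = ((124 + 50)*(-150))/(-3638/7) = (174*(-150))*(-7/3638) = -26100*(-7/3638) = 91350/1819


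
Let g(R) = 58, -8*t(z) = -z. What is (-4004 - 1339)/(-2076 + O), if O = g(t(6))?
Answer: 5343/2018 ≈ 2.6477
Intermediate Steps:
t(z) = z/8 (t(z) = -(-1)*z/8 = z/8)
O = 58
(-4004 - 1339)/(-2076 + O) = (-4004 - 1339)/(-2076 + 58) = -5343/(-2018) = -5343*(-1/2018) = 5343/2018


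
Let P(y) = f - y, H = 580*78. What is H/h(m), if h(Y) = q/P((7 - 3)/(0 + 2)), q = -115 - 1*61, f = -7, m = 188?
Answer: 50895/22 ≈ 2313.4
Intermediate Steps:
H = 45240
q = -176 (q = -115 - 61 = -176)
P(y) = -7 - y
h(Y) = 176/9 (h(Y) = -176/(-7 - (7 - 3)/(0 + 2)) = -176/(-7 - 4/2) = -176/(-7 - 1*2) = -176/(-7 - 2) = -176/(-9) = -176*(-⅑) = 176/9)
H/h(m) = 45240/(176/9) = 45240*(9/176) = 50895/22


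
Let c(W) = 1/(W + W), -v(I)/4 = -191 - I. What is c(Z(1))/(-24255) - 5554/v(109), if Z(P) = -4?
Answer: -1122601/242550 ≈ -4.6283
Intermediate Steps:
v(I) = 764 + 4*I (v(I) = -4*(-191 - I) = 764 + 4*I)
c(W) = 1/(2*W)
c(Z(1))/(-24255) - 5554/v(109) = ((½)/(-4))/(-24255) - 5554/(764 + 4*109) = ((½)*(-¼))*(-1/24255) - 5554/(764 + 436) = -⅛*(-1/24255) - 5554/1200 = 1/194040 - 5554*1/1200 = 1/194040 - 2777/600 = -1122601/242550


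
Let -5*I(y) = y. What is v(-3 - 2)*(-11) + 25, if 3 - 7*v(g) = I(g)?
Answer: 153/7 ≈ 21.857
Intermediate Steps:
I(y) = -y/5
v(g) = 3/7 + g/35 (v(g) = 3/7 - (-1)*g/35 = 3/7 + g/35)
v(-3 - 2)*(-11) + 25 = (3/7 + (-3 - 2)/35)*(-11) + 25 = (3/7 + (1/35)*(-5))*(-11) + 25 = (3/7 - ⅐)*(-11) + 25 = (2/7)*(-11) + 25 = -22/7 + 25 = 153/7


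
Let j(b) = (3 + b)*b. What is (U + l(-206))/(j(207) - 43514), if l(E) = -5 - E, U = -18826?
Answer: 18625/44 ≈ 423.30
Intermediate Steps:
j(b) = b*(3 + b)
(U + l(-206))/(j(207) - 43514) = (-18826 + (-5 - 1*(-206)))/(207*(3 + 207) - 43514) = (-18826 + (-5 + 206))/(207*210 - 43514) = (-18826 + 201)/(43470 - 43514) = -18625/(-44) = -18625*(-1/44) = 18625/44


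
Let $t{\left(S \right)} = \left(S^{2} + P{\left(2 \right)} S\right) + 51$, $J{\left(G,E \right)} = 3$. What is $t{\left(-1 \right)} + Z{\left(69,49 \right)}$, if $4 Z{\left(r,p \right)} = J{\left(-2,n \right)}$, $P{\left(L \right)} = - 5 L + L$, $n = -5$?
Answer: $\frac{243}{4} \approx 60.75$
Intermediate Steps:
$P{\left(L \right)} = - 4 L$
$Z{\left(r,p \right)} = \frac{3}{4}$ ($Z{\left(r,p \right)} = \frac{1}{4} \cdot 3 = \frac{3}{4}$)
$t{\left(S \right)} = 51 + S^{2} - 8 S$ ($t{\left(S \right)} = \left(S^{2} + \left(-4\right) 2 S\right) + 51 = \left(S^{2} - 8 S\right) + 51 = 51 + S^{2} - 8 S$)
$t{\left(-1 \right)} + Z{\left(69,49 \right)} = \left(51 + \left(-1\right)^{2} - -8\right) + \frac{3}{4} = \left(51 + 1 + 8\right) + \frac{3}{4} = 60 + \frac{3}{4} = \frac{243}{4}$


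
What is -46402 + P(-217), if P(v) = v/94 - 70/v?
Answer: -135221215/2914 ≈ -46404.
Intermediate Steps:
P(v) = -70/v + v/94 (P(v) = v*(1/94) - 70/v = v/94 - 70/v = -70/v + v/94)
-46402 + P(-217) = -46402 + (-70/(-217) + (1/94)*(-217)) = -46402 + (-70*(-1/217) - 217/94) = -46402 + (10/31 - 217/94) = -46402 - 5787/2914 = -135221215/2914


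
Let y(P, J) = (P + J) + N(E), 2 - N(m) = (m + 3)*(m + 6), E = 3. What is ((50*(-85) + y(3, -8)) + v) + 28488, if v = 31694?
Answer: 55875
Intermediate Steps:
N(m) = 2 - (3 + m)*(6 + m) (N(m) = 2 - (m + 3)*(m + 6) = 2 - (3 + m)*(6 + m))
y(P, J) = -52 + J + P (y(P, J) = (P + J) + (-16 - 1*3² - 9*3) = (J + P) + (-16 - 1*9 - 27) = (J + P) + (-16 - 9 - 27) = (J + P) - 52 = -52 + J + P)
((50*(-85) + y(3, -8)) + v) + 28488 = ((50*(-85) + (-52 - 8 + 3)) + 31694) + 28488 = ((-4250 - 57) + 31694) + 28488 = (-4307 + 31694) + 28488 = 27387 + 28488 = 55875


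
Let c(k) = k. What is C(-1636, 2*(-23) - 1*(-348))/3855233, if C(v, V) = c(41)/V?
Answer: 41/1164280366 ≈ 3.5215e-8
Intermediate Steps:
C(v, V) = 41/V
C(-1636, 2*(-23) - 1*(-348))/3855233 = (41/(2*(-23) - 1*(-348)))/3855233 = (41/(-46 + 348))*(1/3855233) = (41/302)*(1/3855233) = 41/1164280366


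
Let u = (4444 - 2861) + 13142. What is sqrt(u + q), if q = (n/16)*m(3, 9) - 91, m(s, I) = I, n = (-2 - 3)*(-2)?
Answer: 39*sqrt(154)/4 ≈ 120.99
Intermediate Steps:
n = 10 (n = -5*(-2) = 10)
u = 14725 (u = 1583 + 13142 = 14725)
q = -683/8 (q = (10/16)*9 - 91 = (10*(1/16))*9 - 91 = (5/8)*9 - 91 = 45/8 - 91 = -683/8 ≈ -85.375)
sqrt(u + q) = sqrt(14725 - 683/8) = sqrt(117117/8) = 39*sqrt(154)/4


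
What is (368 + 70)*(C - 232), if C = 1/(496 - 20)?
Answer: -24184389/238 ≈ -1.0162e+5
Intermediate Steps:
C = 1/476 ≈ 0.0021008
(368 + 70)*(C - 232) = (368 + 70)*(1/476 - 232) = 438*(-110431/476) = -24184389/238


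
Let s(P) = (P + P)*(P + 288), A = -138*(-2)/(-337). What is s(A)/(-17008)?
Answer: 3338910/120723847 ≈ 0.027657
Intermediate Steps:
A = -276/337 (A = 276*(-1/337) = -276/337 ≈ -0.81899)
s(P) = 2*P*(288 + P) (s(P) = (2*P)*(288 + P) = 2*P*(288 + P))
s(A)/(-17008) = (2*(-276/337)*(288 - 276/337))/(-17008) = (2*(-276/337)*(96780/337))*(-1/17008) = -53422560/113569*(-1/17008) = 3338910/120723847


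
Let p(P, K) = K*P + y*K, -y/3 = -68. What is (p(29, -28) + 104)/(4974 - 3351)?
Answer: -2140/541 ≈ -3.9556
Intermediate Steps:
y = 204 (y = -3*(-68) = 204)
p(P, K) = 204*K + K*P (p(P, K) = K*P + 204*K = 204*K + K*P)
(p(29, -28) + 104)/(4974 - 3351) = (-28*(204 + 29) + 104)/(4974 - 3351) = (-28*233 + 104)/1623 = (-6524 + 104)*(1/1623) = -6420*1/1623 = -2140/541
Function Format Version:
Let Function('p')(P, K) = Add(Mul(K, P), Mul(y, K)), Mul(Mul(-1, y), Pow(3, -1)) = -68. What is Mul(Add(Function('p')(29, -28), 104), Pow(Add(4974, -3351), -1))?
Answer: Rational(-2140, 541) ≈ -3.9556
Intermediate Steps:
y = 204 (y = Mul(-3, -68) = 204)
Function('p')(P, K) = Add(Mul(204, K), Mul(K, P)) (Function('p')(P, K) = Add(Mul(K, P), Mul(204, K)) = Add(Mul(204, K), Mul(K, P)))
Mul(Add(Function('p')(29, -28), 104), Pow(Add(4974, -3351), -1)) = Mul(Add(Mul(-28, Add(204, 29)), 104), Pow(Add(4974, -3351), -1)) = Mul(Add(Mul(-28, 233), 104), Pow(1623, -1)) = Mul(Add(-6524, 104), Rational(1, 1623)) = Mul(-6420, Rational(1, 1623)) = Rational(-2140, 541)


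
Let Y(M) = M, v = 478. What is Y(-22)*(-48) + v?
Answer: 1534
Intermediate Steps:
Y(-22)*(-48) + v = -22*(-48) + 478 = 1056 + 478 = 1534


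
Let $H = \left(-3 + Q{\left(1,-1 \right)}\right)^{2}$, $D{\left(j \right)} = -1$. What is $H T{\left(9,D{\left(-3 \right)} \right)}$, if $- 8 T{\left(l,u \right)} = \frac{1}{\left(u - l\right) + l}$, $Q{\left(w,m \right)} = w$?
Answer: $\frac{1}{2} \approx 0.5$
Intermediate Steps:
$T{\left(l,u \right)} = - \frac{1}{8 u}$ ($T{\left(l,u \right)} = - \frac{1}{8 \left(\left(u - l\right) + l\right)} = - \frac{1}{8 u}$)
$H = 4$ ($H = \left(-3 + 1\right)^{2} = \left(-2\right)^{2} = 4$)
$H T{\left(9,D{\left(-3 \right)} \right)} = 4 \left(- \frac{1}{8 \left(-1\right)}\right) = 4 \left(\left(- \frac{1}{8}\right) \left(-1\right)\right) = 4 \cdot \frac{1}{8} = \frac{1}{2}$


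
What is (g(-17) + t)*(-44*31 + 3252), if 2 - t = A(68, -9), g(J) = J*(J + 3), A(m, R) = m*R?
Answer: 1608576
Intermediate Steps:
A(m, R) = R*m
g(J) = J*(3 + J)
t = 614 (t = 2 - (-9)*68 = 2 - 1*(-612) = 2 + 612 = 614)
(g(-17) + t)*(-44*31 + 3252) = (-17*(3 - 17) + 614)*(-44*31 + 3252) = (-17*(-14) + 614)*(-1364 + 3252) = (238 + 614)*1888 = 852*1888 = 1608576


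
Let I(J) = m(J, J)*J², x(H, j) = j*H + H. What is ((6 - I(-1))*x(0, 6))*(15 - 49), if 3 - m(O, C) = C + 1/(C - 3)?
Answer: 0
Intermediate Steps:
m(O, C) = 3 - C - 1/(-3 + C) (m(O, C) = 3 - (C + 1/(C - 3)) = 3 - (C + 1/(-3 + C)) = 3 + (-C - 1/(-3 + C)) = 3 - C - 1/(-3 + C))
x(H, j) = H + H*j (x(H, j) = H*j + H = H + H*j)
I(J) = J²*(-10 - J² + 6*J)/(-3 + J) (I(J) = ((-10 - J² + 6*J)/(-3 + J))*J² = J²*(-10 - J² + 6*J)/(-3 + J))
((6 - I(-1))*x(0, 6))*(15 - 49) = ((6 - (-1)²*(-10 - 1*(-1)² + 6*(-1))/(-3 - 1))*(0*(1 + 6)))*(15 - 49) = ((6 - (-10 - 1*1 - 6)/(-4))*(0*7))*(-34) = ((6 - (-1)*(-10 - 1 - 6)/4)*0)*(-34) = ((6 - (-1)*(-17)/4)*0)*(-34) = ((6 - 1*17/4)*0)*(-34) = ((6 - 17/4)*0)*(-34) = ((7/4)*0)*(-34) = 0*(-34) = 0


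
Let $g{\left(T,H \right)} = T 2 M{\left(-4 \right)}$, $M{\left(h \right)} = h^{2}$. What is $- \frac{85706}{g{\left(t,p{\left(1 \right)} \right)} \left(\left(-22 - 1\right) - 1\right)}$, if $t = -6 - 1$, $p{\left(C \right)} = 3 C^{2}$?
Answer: $- \frac{42853}{2688} \approx -15.942$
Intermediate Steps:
$t = -7$ ($t = -6 - 1 = -7$)
$g{\left(T,H \right)} = 32 T$ ($g{\left(T,H \right)} = T 2 \left(-4\right)^{2} = 2 T 16 = 32 T$)
$- \frac{85706}{g{\left(t,p{\left(1 \right)} \right)} \left(\left(-22 - 1\right) - 1\right)} = - \frac{85706}{32 \left(-7\right) \left(\left(-22 - 1\right) - 1\right)} = - \frac{85706}{\left(-224\right) \left(-23 - 1\right)} = - \frac{85706}{\left(-224\right) \left(-24\right)} = - \frac{85706}{5376} = \left(-85706\right) \frac{1}{5376} = - \frac{42853}{2688}$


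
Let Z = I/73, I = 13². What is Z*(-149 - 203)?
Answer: -59488/73 ≈ -814.90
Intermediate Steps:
I = 169
Z = 169/73 ≈ 2.3151
Z*(-149 - 203) = 169*(-149 - 203)/73 = (169/73)*(-352) = -59488/73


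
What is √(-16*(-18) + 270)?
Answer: 3*√62 ≈ 23.622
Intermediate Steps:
√(-16*(-18) + 270) = √(288 + 270) = √558 = 3*√62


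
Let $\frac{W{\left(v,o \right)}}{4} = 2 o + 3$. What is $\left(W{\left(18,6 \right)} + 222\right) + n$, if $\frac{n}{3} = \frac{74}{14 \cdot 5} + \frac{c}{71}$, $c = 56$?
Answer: $\frac{714531}{2485} \approx 287.54$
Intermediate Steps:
$W{\left(v,o \right)} = 12 + 8 o$ ($W{\left(v,o \right)} = 4 \left(2 o + 3\right) = 4 \left(3 + 2 o\right) = 12 + 8 o$)
$n = \frac{13761}{2485}$ ($n = 3 \left(\frac{74}{14 \cdot 5} + \frac{56}{71}\right) = 3 \left(\frac{74}{70} + 56 \cdot \frac{1}{71}\right) = 3 \left(74 \cdot \frac{1}{70} + \frac{56}{71}\right) = 3 \left(\frac{37}{35} + \frac{56}{71}\right) = 3 \cdot \frac{4587}{2485} = \frac{13761}{2485} \approx 5.5376$)
$\left(W{\left(18,6 \right)} + 222\right) + n = \left(\left(12 + 8 \cdot 6\right) + 222\right) + \frac{13761}{2485} = \left(\left(12 + 48\right) + 222\right) + \frac{13761}{2485} = \left(60 + 222\right) + \frac{13761}{2485} = 282 + \frac{13761}{2485} = \frac{714531}{2485}$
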